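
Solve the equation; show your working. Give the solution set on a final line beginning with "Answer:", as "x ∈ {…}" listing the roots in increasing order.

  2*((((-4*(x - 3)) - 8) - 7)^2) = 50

Step 1. [2*((((-4*(x - 3)) - 8) - 7)^2) = 50] 2 out front; divide by 2. So div: (((-4*(x - 3)) - 8) - 7)^2 = 25.
Step 2. [(((-4*(x - 3)) - 8) - 7)^2 = 25] 25 ≥ 0, LHS is (·)² — take ±√. So sqrt: ((-4*(x - 3)) - 8) - 7 = 5 or -5.
Step 3. [((-4*(x - 3)) - 8) - 7 = 5 or -5] -7 is outermost — add 7 both sides ⇒ sub: (-4*(x - 3)) - 8 = 12 or 2.
Step 4. [(-4*(x - 3)) - 8 = 12 or 2] the outer -8 inverts by adding 8. So sub: -4*(x - 3) = 20 or 10.
Step 5. [-4*(x - 3) = 20 or 10] LHS = -4·(…); ÷-4 both sides ⇒ div: x - 3 = -5 or -5/2.
Step 6. [x - 3 = -5 or -5/2] 3 comes off first (add 3). So sub: x = -2 or 1/2.

Answer: x ∈ {-2, 1/2}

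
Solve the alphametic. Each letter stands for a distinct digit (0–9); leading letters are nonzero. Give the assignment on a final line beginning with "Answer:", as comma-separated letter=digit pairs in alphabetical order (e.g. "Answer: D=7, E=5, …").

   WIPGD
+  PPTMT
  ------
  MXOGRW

Step 1. [col 1: D + T ≡ W (mod 10)] several values work for D in column 1 (D + T ≡ W (mod 10), carry-in 0); try D=4. So D=4.
Step 2. [col 1: D + T ≡ W (mod 10)] column 1 (D + T ≡ W (mod 10), carry-in 0) doesn't pin W yet; pick W=9 and continue, so W=9.
Step 3. [M] the sum has 6 digits but both addends have 5; that extra leading digit M is the final carry, namely 1. So M=1.
Step 4. [col 1: D + T ≡ W (mod 10)] in column 1 we have D+T≡W with carry-in 0; given D=4, W=9 and digits 1,4,9 already taken and all letters distinct, that pins T to 5. So T=5.
Step 5. [col 2: G + M ≡ R (mod 10)] several values work for R in column 2 (G + M ≡ R (mod 10), carry-in 0); try R=3 ⇒ R=3.
Step 6. [col 2: G + M ≡ R (mod 10)] from column 2 (M=1, R=3, carry-in 0, digits 1,3,4,5,9 already taken and all letters distinct): G must equal 2 ⇒ G=2.
Step 7. [col 3: P + T ≡ G (mod 10)] column 3 reads P+T+carry(0)=G with T=5, G=2; with digits 1,2,3,4,5,9 already taken and all letters distinct, the only value for P is 7. So P=7.
Step 8. [col 4: I + P ≡ O (mod 10)] no forcing yet in column 4 (carry-in 1); O=8 is free and consistent — try it, so O=8.
Step 9. [col 4: I + P ≡ O (mod 10)] from column 4 (P=7, O=8, carry-in 1, digits 1,2,3,4,5,7,8,9 already taken and all letters distinct): I must equal 0. So I=0.
Step 10. [col 5: W + P ≡ X (mod 10)] column 5 reads W+P+carry(0)=X with W=9, P=7; with digits 0,1,2,3,4,5,7,8,9 already taken and all letters distinct, the only value for X is 6 ⇒ X=6.

Answer: D=4, G=2, I=0, M=1, O=8, P=7, R=3, T=5, W=9, X=6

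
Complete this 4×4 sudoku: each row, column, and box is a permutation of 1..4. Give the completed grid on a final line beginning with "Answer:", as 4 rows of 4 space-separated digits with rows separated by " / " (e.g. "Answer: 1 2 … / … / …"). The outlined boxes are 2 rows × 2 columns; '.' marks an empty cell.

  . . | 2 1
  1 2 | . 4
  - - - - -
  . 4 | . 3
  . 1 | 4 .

Step 1. [r4c1∈{2,3}] r4c1 is the only open cell in row 4 admitting 3. So r4c1=3.
Step 2. [r2c3∈{3}] r2c3's peers cover all but 3 ⇒ r2c3=3.
Step 3. [r1c2∈{3}] r1c2's peers cover all but 3, so r1c2=3.
Step 4. [r1c1∈{4}] r1c1 has the single candidate 4. So r1c1=4.
Step 5. [r3c1∈{2}] only 2 remains possible at r3c1, so r3c1=2.
Step 6. [r3c3∈{1}] only 1 remains possible at r3c3. So r3c3=1.
Step 7. [r4c4∈{2}] r4c4 is down to just 2. So r4c4=2.

Answer: 4 3 2 1 / 1 2 3 4 / 2 4 1 3 / 3 1 4 2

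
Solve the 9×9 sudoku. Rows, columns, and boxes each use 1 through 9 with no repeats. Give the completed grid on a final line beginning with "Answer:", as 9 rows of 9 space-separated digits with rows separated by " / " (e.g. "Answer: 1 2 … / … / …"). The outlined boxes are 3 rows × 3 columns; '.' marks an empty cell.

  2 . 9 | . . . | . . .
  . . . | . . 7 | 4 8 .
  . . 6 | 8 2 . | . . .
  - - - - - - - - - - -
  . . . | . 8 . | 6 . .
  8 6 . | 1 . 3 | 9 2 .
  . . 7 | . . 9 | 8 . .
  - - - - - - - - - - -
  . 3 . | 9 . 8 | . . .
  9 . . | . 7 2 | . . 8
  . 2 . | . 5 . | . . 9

Step 1. [r5c5∈{4}] only 4 remains possible at r5c5, so r5c5=4.
Step 2. [r5c3∈{5}] r5c3 is down to just 5. So r5c3=5.
Step 3. [r4c6∈{5}] only 5 remains possible at r4c6. So r4c6=5.
Step 4. [r2c9∈{1,2,3,5,6}] 2 has one home in row 2: r2c9. So r2c9=2.
Step 5. [r5c9∈{7}] only 7 remains possible at r5c9. So r5c9=7.
Step 6. [r6c5∈{6}] r6c5 has the single candidate 6, so r6c5=6.
Step 7. [r7c5∈{1}] r7c5's peers cover all but 1. So r7c5=1.
Step 8. [r7c3∈{4}] r7c3 has the single candidate 4. So r7c3=4.
Step 9. [r8c3∈{1}] r8c3 has the single candidate 1. So r8c3=1.
Step 10. [r1c5∈{3}] r1c5 has the single candidate 3. So r1c5=3.
Step 11. [r8c2∈{5}] nothing but 5 survives at r8c2. So r8c2=5.
Step 12. [r2c2∈{1}] r2c2 has the single candidate 1. So r2c2=1.
Step 13. [r6c2∈{4}] r6c2's peers cover all but 4. So r6c2=4.
Step 14. [r2c4∈{5,6}] r2c4 is the only open cell in row 2 admitting 6 ⇒ r2c4=6.
Step 15. [r8c8∈{3,4,6}] in row 8, 6 fits only at r8c8. So r8c8=6.
Step 16. [r9c8∈{1,3,4,7}] 4 has one home in box 9: r9c8, so r9c8=4.
Step 17. [r7c9∈{5}] nothing but 5 survives at r7c9 ⇒ r7c9=5.
Step 18. [r7c8∈{7}] nothing but 7 survives at r7c8, so r7c8=7.
Step 19. [r6c8∈{1,3,5}] row 6 places 5 nowhere but r6c8, so r6c8=5.
Step 20. [r1c8∈{1}] r1c8 is down to just 1, so r1c8=1.
Step 21. [r3c9∈{3}] only 3 remains possible at r3c9 ⇒ r3c9=3.
Step 22. [r6c1∈{1,3}] in row 6, 3 fits only at r6c1, so r6c1=3.
Step 23. [r3c1∈{4,5,7}] in col 1, 4 fits only at r3c1 ⇒ r3c1=4.
Step 24. [r8c7∈{3}] only 3 remains possible at r8c7. So r8c7=3.
Step 25. [r3c7∈{5,7}] 5 has one home in row 3: r3c7, so r3c7=5.
Step 26. [r4c4∈{2,7}] r4c4 is the only open cell in row 4 admitting 7, so r4c4=7.
Step 27. [r8c4∈{4}] r8c4 has the single candidate 4, so r8c4=4.
Step 28. [r9c1∈{6,7}] 7 has one home in row 9: r9c1. So r9c1=7.
Step 29. [r1c2∈{7,8}] r1c2 is the only open cell in row 1 admitting 8, so r1c2=8.
Step 30. [r6c9∈{1}] r6c9's peers cover all but 1. So r6c9=1.
Step 31. [r7c1∈{6}] only 6 remains possible at r7c1. So r7c1=6.
Step 32. [r4c3∈{2}] r4c3 has the single candidate 2. So r4c3=2.
Step 33. [r1c7∈{7}] r1c7 has the single candidate 7 ⇒ r1c7=7.
Step 34. [r3c8∈{9}] only 9 remains possible at r3c8. So r3c8=9.
Step 35. [r9c3∈{8}] only 8 remains possible at r9c3. So r9c3=8.
Step 36. [r2c5∈{9}] nothing but 9 survives at r2c5, so r2c5=9.
Step 37. [r9c4∈{3}] only 3 remains possible at r9c4. So r9c4=3.
Step 38. [r7c7∈{2}] only 2 remains possible at r7c7, so r7c7=2.
Step 39. [r4c2∈{9}] nothing but 9 survives at r4c2 ⇒ r4c2=9.
Step 40. [r1c9∈{6}] r1c9's peers cover all but 6. So r1c9=6.
Step 41. [r2c3∈{3}] only 3 remains possible at r2c3. So r2c3=3.
Step 42. [r1c4∈{5}] r1c4 has the single candidate 5, so r1c4=5.
Step 43. [r3c2∈{7}] r3c2 is down to just 7 ⇒ r3c2=7.
Step 44. [r4c8∈{3}] r4c8 has the single candidate 3, so r4c8=3.
Step 45. [r4c9∈{4}] nothing but 4 survives at r4c9, so r4c9=4.
Step 46. [r9c6∈{6}] r9c6's peers cover all but 6 ⇒ r9c6=6.
Step 47. [r3c6∈{1}] r3c6's peers cover all but 1 ⇒ r3c6=1.
Step 48. [r9c7∈{1}] r9c7's peers cover all but 1. So r9c7=1.
Step 49. [r6c4∈{2}] r6c4 has the single candidate 2 ⇒ r6c4=2.
Step 50. [r1c6∈{4}] r1c6's peers cover all but 4, so r1c6=4.
Step 51. [r4c1∈{1}] r4c1 is down to just 1, so r4c1=1.
Step 52. [r2c1∈{5}] r2c1 has the single candidate 5 ⇒ r2c1=5.

Answer: 2 8 9 5 3 4 7 1 6 / 5 1 3 6 9 7 4 8 2 / 4 7 6 8 2 1 5 9 3 / 1 9 2 7 8 5 6 3 4 / 8 6 5 1 4 3 9 2 7 / 3 4 7 2 6 9 8 5 1 / 6 3 4 9 1 8 2 7 5 / 9 5 1 4 7 2 3 6 8 / 7 2 8 3 5 6 1 4 9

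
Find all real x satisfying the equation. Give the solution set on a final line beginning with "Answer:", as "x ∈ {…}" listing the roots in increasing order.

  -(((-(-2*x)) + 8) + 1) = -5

Step 1. [-(((-(-2*x)) + 8) + 1) = -5] flip signs both sides, so neg: ((-(-2*x)) + 8) + 1 = 5.
Step 2. [((-(-2*x)) + 8) + 1 = 5] 1 comes off first (subtract 1) ⇒ sub: (-(-2*x)) + 8 = 4.
Step 3. [(-(-2*x)) + 8 = 4] subtract 8: x sits inside (… + 8). So sub: -(-2*x) = -4.
Step 4. [-(-2*x) = -4] LHS negated; negate both sides ⇒ neg: -2*x = 4.
Step 5. [-2*x = 4] -2·(inner) — divide through by -2. So div: x = -2.

Answer: x ∈ {-2}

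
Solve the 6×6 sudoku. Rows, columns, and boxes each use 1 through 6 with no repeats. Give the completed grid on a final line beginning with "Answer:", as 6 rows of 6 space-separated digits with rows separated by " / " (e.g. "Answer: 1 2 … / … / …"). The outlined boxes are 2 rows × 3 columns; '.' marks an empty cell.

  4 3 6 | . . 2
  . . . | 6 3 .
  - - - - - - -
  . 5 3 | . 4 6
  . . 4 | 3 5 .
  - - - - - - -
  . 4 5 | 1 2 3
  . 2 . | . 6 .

Step 1. [r3c1∈{1,2}] row 3 places 1 nowhere but r3c1 ⇒ r3c1=1.
Step 2. [r2c6∈{1,4,5}] row 2 places 4 nowhere but r2c6, so r2c6=4.
Step 3. [r2c3∈{1,2}] 2 has one home in col 3: r2c3 ⇒ r2c3=2.
Step 4. [r4c2∈{6}] r4c2 has the single candidate 6 ⇒ r4c2=6.
Step 5. [r6c4∈{4,5}] in row 6, 4 fits only at r6c4 ⇒ r6c4=4.
Step 6. [r2c1∈{5}] nothing but 5 survives at r2c1. So r2c1=5.
Step 7. [r3c4∈{2}] r3c4's peers cover all but 2, so r3c4=2.
Step 8. [r6c3∈{1}] only 1 remains possible at r6c3 ⇒ r6c3=1.
Step 9. [r2c2∈{1}] only 1 remains possible at r2c2 ⇒ r2c2=1.
Step 10. [r5c1∈{6}] r5c1 has the single candidate 6 ⇒ r5c1=6.
Step 11. [r1c4∈{5}] nothing but 5 survives at r1c4. So r1c4=5.
Step 12. [r1c5∈{1}] nothing but 1 survives at r1c5, so r1c5=1.
Step 13. [r6c1∈{3}] nothing but 3 survives at r6c1, so r6c1=3.
Step 14. [r4c6∈{1}] r4c6's peers cover all but 1. So r4c6=1.
Step 15. [r4c1∈{2}] only 2 remains possible at r4c1. So r4c1=2.
Step 16. [r6c6∈{5}] r6c6 is down to just 5 ⇒ r6c6=5.

Answer: 4 3 6 5 1 2 / 5 1 2 6 3 4 / 1 5 3 2 4 6 / 2 6 4 3 5 1 / 6 4 5 1 2 3 / 3 2 1 4 6 5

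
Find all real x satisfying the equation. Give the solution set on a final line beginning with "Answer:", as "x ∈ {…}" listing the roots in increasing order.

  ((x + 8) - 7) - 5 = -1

Step 1. [((x + 8) - 7) - 5 = -1] peel the -5: add 5 from each side. So sub: (x + 8) - 7 = 4.
Step 2. [(x + 8) - 7 = 4] add 7: x sits inside (… - 7). So sub: x + 8 = 11.
Step 3. [x + 8 = 11] the outer +8 inverts by subtracting 8 ⇒ sub: x = 3.

Answer: x ∈ {3}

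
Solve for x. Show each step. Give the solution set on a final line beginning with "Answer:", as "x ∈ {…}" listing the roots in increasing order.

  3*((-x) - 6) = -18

Step 1. [3*((-x) - 6) = -18] leading coefficient 3: divide by 3 ⇒ div: (-x) - 6 = -6.
Step 2. [(-x) - 6 = -6] the outer -6 inverts by adding 6. So sub: -x = 0.
Step 3. [-x = 0] leading − — multiply by −1 ⇒ neg: x = 0.

Answer: x ∈ {0}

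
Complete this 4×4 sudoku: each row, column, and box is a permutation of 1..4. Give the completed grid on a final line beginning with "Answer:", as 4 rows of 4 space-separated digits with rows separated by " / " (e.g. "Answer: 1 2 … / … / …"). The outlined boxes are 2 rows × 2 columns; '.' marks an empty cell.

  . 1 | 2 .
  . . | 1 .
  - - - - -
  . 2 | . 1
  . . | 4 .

Step 1. [r2c2∈{3,4}] r2c2 is the only open cell in col 2 admitting 4 ⇒ r2c2=4.
Step 2. [r1c1∈{3}] r1c1 has the single candidate 3, so r1c1=3.
Step 3. [r4c4∈{2,3}] 2 has one home in row 4: r4c4. So r4c4=2.
Step 4. [r2c1∈{2}] only 2 remains possible at r2c1 ⇒ r2c1=2.
Step 5. [r3c3∈{3}] nothing but 3 survives at r3c3, so r3c3=3.
Step 6. [r4c2∈{3}] only 3 remains possible at r4c2. So r4c2=3.
Step 7. [r4c1∈{1}] r4c1 has the single candidate 1 ⇒ r4c1=1.
Step 8. [r3c1∈{4}] r3c1 has the single candidate 4, so r3c1=4.
Step 9. [r2c4∈{3}] r2c4 is down to just 3 ⇒ r2c4=3.
Step 10. [r1c4∈{4}] r1c4's peers cover all but 4 ⇒ r1c4=4.

Answer: 3 1 2 4 / 2 4 1 3 / 4 2 3 1 / 1 3 4 2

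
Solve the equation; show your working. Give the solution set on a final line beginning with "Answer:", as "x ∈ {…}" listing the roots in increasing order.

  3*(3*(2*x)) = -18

Step 1. [3*(3*(2*x)) = -18] leading coefficient 3: divide by 3 ⇒ div: 3*(2*x) = -6.
Step 2. [3*(2*x) = -6] leading coefficient 3: divide by 3 ⇒ div: 2*x = -2.
Step 3. [2*x = -2] LHS = 2·(…); ÷2 both sides. So div: x = -1.

Answer: x ∈ {-1}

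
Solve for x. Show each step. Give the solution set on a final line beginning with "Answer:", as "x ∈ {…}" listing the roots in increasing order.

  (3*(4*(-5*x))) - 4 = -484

Step 1. [(3*(4*(-5*x))) - 4 = -484] add 4: x sits inside (… - 4), so sub: 3*(4*(-5*x)) = -480.
Step 2. [3*(4*(-5*x)) = -480] 3·(inner) — divide through by 3 ⇒ div: 4*(-5*x) = -160.
Step 3. [4*(-5*x) = -160] LHS = 4·(…); ÷4 both sides ⇒ div: -5*x = -40.
Step 4. [-5*x = -40] divide by the outer -5 ⇒ div: x = 8.

Answer: x ∈ {8}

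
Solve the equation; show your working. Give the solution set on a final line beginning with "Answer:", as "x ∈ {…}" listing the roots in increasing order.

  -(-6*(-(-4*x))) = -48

Step 1. [-(-6*(-(-4*x))) = -48] leading − — multiply by −1 ⇒ neg: -6*(-(-4*x)) = 48.
Step 2. [-6*(-(-4*x)) = 48] LHS = -6·(…); ÷-6 both sides. So div: -(-4*x) = -8.
Step 3. [-(-4*x) = -8] leading − — multiply by −1. So neg: -4*x = 8.
Step 4. [-4*x = 8] -4 out front; divide by -4 ⇒ div: x = -2.

Answer: x ∈ {-2}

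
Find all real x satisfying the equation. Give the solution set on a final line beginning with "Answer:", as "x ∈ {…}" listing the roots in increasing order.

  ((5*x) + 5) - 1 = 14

Step 1. [((5*x) + 5) - 1 = 14] add 1: x sits inside (… - 1), so sub: (5*x) + 5 = 15.
Step 2. [(5*x) + 5 = 15] +5 is outermost — subtract 5 both sides, so sub: 5*x = 10.
Step 3. [5*x = 10] 5·(inner) — divide through by 5. So div: x = 2.

Answer: x ∈ {2}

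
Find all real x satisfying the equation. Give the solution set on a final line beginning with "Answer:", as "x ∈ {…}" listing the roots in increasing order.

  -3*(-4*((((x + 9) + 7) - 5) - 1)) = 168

Step 1. [-3*(-4*((((x + 9) + 7) - 5) - 1)) = 168] -3 out front; divide by -3 ⇒ div: -4*((((x + 9) + 7) - 5) - 1) = -56.
Step 2. [-4*((((x + 9) + 7) - 5) - 1) = -56] -4·(inner) — divide through by -4 ⇒ div: (((x + 9) + 7) - 5) - 1 = 14.
Step 3. [(((x + 9) + 7) - 5) - 1 = 14] add 1: x sits inside (… - 1), so sub: ((x + 9) + 7) - 5 = 15.
Step 4. [((x + 9) + 7) - 5 = 15] peel the -5: add 5 from each side, so sub: (x + 9) + 7 = 20.
Step 5. [(x + 9) + 7 = 20] peel the +7: subtract 7 from each side ⇒ sub: x + 9 = 13.
Step 6. [x + 9 = 13] peel the +9: subtract 9 from each side, so sub: x = 4.

Answer: x ∈ {4}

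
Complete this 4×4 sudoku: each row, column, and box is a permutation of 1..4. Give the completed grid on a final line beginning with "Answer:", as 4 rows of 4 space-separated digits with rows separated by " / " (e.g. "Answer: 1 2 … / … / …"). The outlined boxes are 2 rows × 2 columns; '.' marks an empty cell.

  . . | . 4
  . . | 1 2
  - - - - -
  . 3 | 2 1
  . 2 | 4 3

Step 1. [r2c1∈{3,4}] r2c1 is the only open cell in row 2 admitting 3, so r2c1=3.
Step 2. [r4c1∈{1}] r4c1's peers cover all but 1 ⇒ r4c1=1.
Step 3. [r1c3∈{3}] r1c3 has the single candidate 3, so r1c3=3.
Step 4. [r1c1∈{2}] r1c1 is down to just 2, so r1c1=2.
Step 5. [r2c2∈{4}] r2c2 has the single candidate 4. So r2c2=4.
Step 6. [r1c2∈{1}] r1c2 has the single candidate 1. So r1c2=1.
Step 7. [r3c1∈{4}] r3c1 has the single candidate 4, so r3c1=4.

Answer: 2 1 3 4 / 3 4 1 2 / 4 3 2 1 / 1 2 4 3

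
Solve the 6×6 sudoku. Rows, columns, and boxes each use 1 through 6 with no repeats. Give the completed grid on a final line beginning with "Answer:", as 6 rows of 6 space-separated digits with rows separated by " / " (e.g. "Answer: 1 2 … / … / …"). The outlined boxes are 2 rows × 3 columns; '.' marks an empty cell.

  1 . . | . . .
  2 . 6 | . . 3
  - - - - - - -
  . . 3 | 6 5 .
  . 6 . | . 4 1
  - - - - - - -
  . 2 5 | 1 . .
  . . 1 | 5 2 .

Step 1. [r1c6∈{2,4,5,6}] in col 6, 5 fits only at r1c6. So r1c6=5.
Step 2. [r1c3∈{4}] r1c3's peers cover all but 4, so r1c3=4.
Step 3. [r3c1∈{4}] nothing but 4 survives at r3c1. So r3c1=4.
Step 4. [r6c2∈{3,4}] 4 has one home in col 2: r6c2, so r6c2=4.
Step 5. [r6c6∈{6}] r6c6 has the single candidate 6, so r6c6=6.
Step 6. [r5c1∈{3,6}] row 5 places 6 nowhere but r5c1 ⇒ r5c1=6.
Step 7. [r4c4∈{2,3}] in row 4, 3 fits only at r4c4, so r4c4=3.
Step 8. [r5c5∈{3}] r5c5's peers cover all but 3. So r5c5=3.
Step 9. [r3c2∈{1}] only 1 remains possible at r3c2. So r3c2=1.
Step 10. [r4c3∈{2}] only 2 remains possible at r4c3. So r4c3=2.
Step 11. [r5c6∈{4}] r5c6's peers cover all but 4 ⇒ r5c6=4.
Step 12. [r2c4∈{4}] r2c4 is down to just 4 ⇒ r2c4=4.
Step 13. [r6c1∈{3}] only 3 remains possible at r6c1 ⇒ r6c1=3.
Step 14. [r4c1∈{5}] r4c1 has the single candidate 5. So r4c1=5.
Step 15. [r1c2∈{3}] nothing but 3 survives at r1c2, so r1c2=3.
Step 16. [r1c4∈{2}] r1c4 has the single candidate 2 ⇒ r1c4=2.
Step 17. [r1c5∈{6}] only 6 remains possible at r1c5 ⇒ r1c5=6.
Step 18. [r3c6∈{2}] r3c6 has the single candidate 2 ⇒ r3c6=2.
Step 19. [r2c5∈{1}] nothing but 1 survives at r2c5 ⇒ r2c5=1.
Step 20. [r2c2∈{5}] nothing but 5 survives at r2c2 ⇒ r2c2=5.

Answer: 1 3 4 2 6 5 / 2 5 6 4 1 3 / 4 1 3 6 5 2 / 5 6 2 3 4 1 / 6 2 5 1 3 4 / 3 4 1 5 2 6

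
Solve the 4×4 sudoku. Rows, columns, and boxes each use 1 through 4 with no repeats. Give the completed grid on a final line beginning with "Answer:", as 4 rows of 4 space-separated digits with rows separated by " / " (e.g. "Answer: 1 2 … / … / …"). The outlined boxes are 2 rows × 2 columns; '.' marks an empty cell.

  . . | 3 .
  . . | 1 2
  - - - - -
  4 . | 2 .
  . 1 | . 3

Step 1. [r2c2∈{3,4}] row 2 places 4 nowhere but r2c2, so r2c2=4.
Step 2. [r1c2∈{2}] r1c2 has the single candidate 2 ⇒ r1c2=2.
Step 3. [r3c4∈{1}] r3c4 has the single candidate 1 ⇒ r3c4=1.
Step 4. [r4c3∈{4}] r4c3's peers cover all but 4 ⇒ r4c3=4.
Step 5. [r4c1∈{2}] r4c1 is down to just 2. So r4c1=2.
Step 6. [r2c1∈{3}] r2c1 is down to just 3 ⇒ r2c1=3.
Step 7. [r1c4∈{4}] only 4 remains possible at r1c4. So r1c4=4.
Step 8. [r3c2∈{3}] nothing but 3 survives at r3c2, so r3c2=3.
Step 9. [r1c1∈{1}] r1c1 has the single candidate 1, so r1c1=1.

Answer: 1 2 3 4 / 3 4 1 2 / 4 3 2 1 / 2 1 4 3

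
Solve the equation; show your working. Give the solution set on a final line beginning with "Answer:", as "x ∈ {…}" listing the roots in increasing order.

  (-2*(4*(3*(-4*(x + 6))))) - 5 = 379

Step 1. [(-2*(4*(3*(-4*(x + 6))))) - 5 = 379] the outer -5 inverts by adding 5. So sub: -2*(4*(3*(-4*(x + 6)))) = 384.
Step 2. [-2*(4*(3*(-4*(x + 6)))) = 384] -2 out front; divide by -2 ⇒ div: 4*(3*(-4*(x + 6))) = -192.
Step 3. [4*(3*(-4*(x + 6))) = -192] divide by the outer 4. So div: 3*(-4*(x + 6)) = -48.
Step 4. [3*(-4*(x + 6)) = -48] divide by the outer 3. So div: -4*(x + 6) = -16.
Step 5. [-4*(x + 6) = -16] -4 out front; divide by -4, so div: x + 6 = 4.
Step 6. [x + 6 = 4] subtract 6: x sits inside (… + 6) ⇒ sub: x = -2.

Answer: x ∈ {-2}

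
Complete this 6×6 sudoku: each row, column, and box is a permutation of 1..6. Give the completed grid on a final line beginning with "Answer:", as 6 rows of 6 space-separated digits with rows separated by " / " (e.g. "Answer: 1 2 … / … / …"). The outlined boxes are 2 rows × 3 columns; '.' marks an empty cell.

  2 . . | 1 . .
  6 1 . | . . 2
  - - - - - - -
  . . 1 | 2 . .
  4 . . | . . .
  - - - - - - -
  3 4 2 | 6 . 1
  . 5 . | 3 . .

Step 1. [r1c2∈{3}] r1c2 has the single candidate 3. So r1c2=3.
Step 2. [r4c4∈{5}] r4c4's peers cover all but 5 ⇒ r4c4=5.
Step 3. [r1c6∈{4,5,6}] r1c6 is the only open cell in col 6 admitting 5 ⇒ r1c6=5.
Step 4. [r3c2∈{6}] nothing but 6 survives at r3c2. So r3c2=6.
Step 5. [r2c4∈{4}] r2c4's peers cover all but 4. So r2c4=4.
Step 6. [r4c5∈{1,3,6}] across row 4, 1 lands solely at r4c5. So r4c5=1.
Step 7. [r6c6∈{4}] nothing but 4 survives at r6c6. So r6c6=4.
Step 8. [r3c6∈{3}] only 3 remains possible at r3c6. So r3c6=3.
Step 9. [r2c3∈{5}] only 5 remains possible at r2c3 ⇒ r2c3=5.
Step 10. [r2c5∈{3}] r2c5's peers cover all but 3, so r2c5=3.
Step 11. [r4c6∈{6}] r4c6 is down to just 6. So r4c6=6.
Step 12. [r6c1∈{1}] r6c1's peers cover all but 1, so r6c1=1.
Step 13. [r6c5∈{2}] nothing but 2 survives at r6c5, so r6c5=2.
Step 14. [r5c5∈{5}] nothing but 5 survives at r5c5. So r5c5=5.
Step 15. [r1c3∈{4}] r1c3 has the single candidate 4. So r1c3=4.
Step 16. [r6c3∈{6}] r6c3's peers cover all but 6, so r6c3=6.
Step 17. [r1c5∈{6}] r1c5 has the single candidate 6 ⇒ r1c5=6.
Step 18. [r3c1∈{5}] only 5 remains possible at r3c1. So r3c1=5.
Step 19. [r3c5∈{4}] nothing but 4 survives at r3c5 ⇒ r3c5=4.
Step 20. [r4c3∈{3}] r4c3 is down to just 3 ⇒ r4c3=3.
Step 21. [r4c2∈{2}] r4c2 is down to just 2, so r4c2=2.

Answer: 2 3 4 1 6 5 / 6 1 5 4 3 2 / 5 6 1 2 4 3 / 4 2 3 5 1 6 / 3 4 2 6 5 1 / 1 5 6 3 2 4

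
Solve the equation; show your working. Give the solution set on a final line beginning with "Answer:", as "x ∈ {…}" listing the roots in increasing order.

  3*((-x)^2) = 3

Step 1. [3*((-x)^2) = 3] leading coefficient 3: divide by 3. So div: (-x)^2 = 1.
Step 2. [(-x)^2 = 1] LHS squared, RHS 1 ≥ 0: apply √ (±), so sqrt: -x = 1 or -1.
Step 3. [-x = 1 or -1] flip signs both sides. So neg: x = -1 or 1.

Answer: x ∈ {-1, 1}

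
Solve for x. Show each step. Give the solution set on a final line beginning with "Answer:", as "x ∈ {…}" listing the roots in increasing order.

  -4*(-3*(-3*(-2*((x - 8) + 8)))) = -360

Step 1. [-4*(-3*(-3*(-2*((x - 8) + 8)))) = -360] divide by the outer -4 ⇒ div: -3*(-3*(-2*((x - 8) + 8))) = 90.
Step 2. [-3*(-3*(-2*((x - 8) + 8))) = 90] leading coefficient -3: divide by -3 ⇒ div: -3*(-2*((x - 8) + 8)) = -30.
Step 3. [-3*(-2*((x - 8) + 8)) = -30] divide by the outer -3. So div: -2*((x - 8) + 8) = 10.
Step 4. [-2*((x - 8) + 8) = 10] divide by the outer -2, so div: (x - 8) + 8 = -5.
Step 5. [(x - 8) + 8 = -5] 8 comes off first (subtract 8). So sub: x - 8 = -13.
Step 6. [x - 8 = -13] 8 comes off first (add 8). So sub: x = -5.

Answer: x ∈ {-5}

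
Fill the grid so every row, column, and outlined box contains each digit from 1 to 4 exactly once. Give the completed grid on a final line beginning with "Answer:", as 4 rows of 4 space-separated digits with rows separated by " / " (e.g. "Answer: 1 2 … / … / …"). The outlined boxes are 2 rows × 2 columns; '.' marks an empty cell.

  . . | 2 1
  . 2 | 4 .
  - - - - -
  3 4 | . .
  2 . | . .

Step 1. [r4c3∈{1,3}] col 3 places 3 nowhere but r4c3, so r4c3=3.
Step 2. [r3c4∈{2}] r3c4's peers cover all but 2. So r3c4=2.
Step 3. [r4c2∈{1}] only 1 remains possible at r4c2. So r4c2=1.
Step 4. [r2c4∈{3}] r2c4 is down to just 3, so r2c4=3.
Step 5. [r4c4∈{4}] r4c4's peers cover all but 4, so r4c4=4.
Step 6. [r1c1∈{4}] r1c1 has the single candidate 4 ⇒ r1c1=4.
Step 7. [r1c2∈{3}] r1c2's peers cover all but 3. So r1c2=3.
Step 8. [r3c3∈{1}] r3c3's peers cover all but 1, so r3c3=1.
Step 9. [r2c1∈{1}] r2c1 has the single candidate 1, so r2c1=1.

Answer: 4 3 2 1 / 1 2 4 3 / 3 4 1 2 / 2 1 3 4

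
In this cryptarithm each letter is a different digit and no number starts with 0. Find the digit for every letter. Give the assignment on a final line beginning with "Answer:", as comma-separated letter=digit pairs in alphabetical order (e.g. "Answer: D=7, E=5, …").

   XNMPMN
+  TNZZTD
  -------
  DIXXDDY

Step 1. [col 1: N + D ≡ Y (mod 10)] N=9 is one option consistent with column 1 (N + D ≡ Y (mod 10), carry-in 0) — take it ⇒ N=9.
Step 2. [col 1: N + D ≡ Y (mod 10)] several values work for Y in column 1 (N + D ≡ Y (mod 10), carry-in 0); try Y=0. So Y=0.
Step 3. [col 1: N + D ≡ Y (mod 10)] in column 1 we have N+D≡Y with carry-in 0; given N=9, Y=0 and digits 0,9 already taken and all letters distinct, that pins D to 1 ⇒ D=1.
Step 4. [col 2: M + T ≡ D (mod 10)] M=4 is one option consistent with column 2 (M + T ≡ D (mod 10), carry-in 1) — take it, so M=4.
Step 5. [col 2: M + T ≡ D (mod 10)] from column 2 (M=4, D=1, carry-in 1, digits 0,1,4,9 already taken and all letters distinct): T must equal 6 ⇒ T=6.
Step 6. [col 3: P + Z ≡ D (mod 10)] column 3 (P + Z ≡ D (mod 10), carry-in 1) doesn't pin Z yet; pick Z=3 and continue, so Z=3.
Step 7. [col 3: P + Z ≡ D (mod 10)] from column 3 (Z=3, D=1, carry-in 1, digits 0,1,3,4,6,9 already taken and all letters distinct): P must equal 7 ⇒ P=7.
Step 8. [col 4: M + Z ≡ X (mod 10)] column 4 reads M+Z+carry(1)=X with M=4, Z=3; with digits 0,1,3,4,6,7,9 already taken and all letters distinct, the only value for X is 8. So X=8.
Step 9. [col 6: X + T ≡ I (mod 10)] column 6 reads X+T+carry(1)=I with X=8, T=6; with digits 0,1,3,4,6,7,8,9 already taken and all letters distinct, the only value for I is 5. So I=5.

Answer: D=1, I=5, M=4, N=9, P=7, T=6, X=8, Y=0, Z=3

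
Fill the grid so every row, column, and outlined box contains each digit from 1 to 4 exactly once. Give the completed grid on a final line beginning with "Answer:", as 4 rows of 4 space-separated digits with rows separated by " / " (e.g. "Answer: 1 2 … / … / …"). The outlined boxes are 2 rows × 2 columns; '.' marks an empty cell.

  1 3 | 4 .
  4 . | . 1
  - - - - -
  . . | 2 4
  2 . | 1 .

Step 1. [r1c4∈{2}] only 2 remains possible at r1c4. So r1c4=2.
Step 2. [r2c2∈{2}] r2c2 has the single candidate 2, so r2c2=2.
Step 3. [r2c3∈{3}] r2c3 has the single candidate 3 ⇒ r2c3=3.
Step 4. [r3c1∈{3}] r3c1 has the single candidate 3, so r3c1=3.
Step 5. [r4c2∈{4}] r4c2 has the single candidate 4. So r4c2=4.
Step 6. [r3c2∈{1}] nothing but 1 survives at r3c2 ⇒ r3c2=1.
Step 7. [r4c4∈{3}] only 3 remains possible at r4c4. So r4c4=3.

Answer: 1 3 4 2 / 4 2 3 1 / 3 1 2 4 / 2 4 1 3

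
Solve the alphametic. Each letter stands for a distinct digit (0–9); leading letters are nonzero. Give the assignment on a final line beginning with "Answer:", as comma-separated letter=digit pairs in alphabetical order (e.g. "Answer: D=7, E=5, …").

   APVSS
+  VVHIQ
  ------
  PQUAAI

Step 1. [P] the sum has 6 digits but both addends have 5; that extra leading digit P is the final carry, namely 1. So P=1.
Step 2. [col 1: S + Q ≡ I (mod 10)] column 1 (S + Q ≡ I (mod 10), carry-in 0) doesn't pin Q yet; pick Q=2 and continue ⇒ Q=2.
Step 3. [col 1: S + Q ≡ I (mod 10)] no forcing yet in column 1 (carry-in 0); I=0 is free and consistent — try it ⇒ I=0.
Step 4. [col 1: S + Q ≡ I (mod 10)] column 1: given Q=2, I=0, carry-in 0, and digits 0,1,2 already taken and all letters distinct, S+Q≡I (mod 10) forces S=8 ⇒ S=8.
Step 5. [col 2: S + I ≡ A (mod 10)] column 2 reads S+I+carry(1)=A with S=8, I=0; with digits 0,1,2,8 already taken and all letters distinct, the only value for A is 9. So A=9.
Step 6. [col 3: V + H ≡ A (mod 10)] no forcing yet in column 3 (carry-in 0); H=6 is free and consistent — try it. So H=6.
Step 7. [col 3: V + H ≡ A (mod 10)] from column 3 (H=6, A=9, carry-in 0, digits 0,1,2,6,8,9 already taken and all letters distinct): V must equal 3 ⇒ V=3.
Step 8. [col 4: P + V ≡ U (mod 10)] column 4: given P=1, V=3, carry-in 0, and digits 0,1,2,3,6,8,9 already taken and all letters distinct, P+V≡U (mod 10) forces U=4. So U=4.

Answer: A=9, H=6, I=0, P=1, Q=2, S=8, U=4, V=3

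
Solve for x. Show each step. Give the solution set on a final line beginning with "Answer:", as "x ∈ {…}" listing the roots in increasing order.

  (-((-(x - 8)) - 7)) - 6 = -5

Step 1. [(-((-(x - 8)) - 7)) - 6 = -5] -6 is outermost — add 6 both sides. So sub: -((-(x - 8)) - 7) = 1.
Step 2. [-((-(x - 8)) - 7) = 1] flip signs both sides ⇒ neg: (-(x - 8)) - 7 = -1.
Step 3. [(-(x - 8)) - 7 = -1] the outer -7 inverts by adding 7 ⇒ sub: -(x - 8) = 6.
Step 4. [-(x - 8) = 6] leading − — multiply by −1. So neg: x - 8 = -6.
Step 5. [x - 8 = -6] peel the -8: add 8 from each side, so sub: x = 2.

Answer: x ∈ {2}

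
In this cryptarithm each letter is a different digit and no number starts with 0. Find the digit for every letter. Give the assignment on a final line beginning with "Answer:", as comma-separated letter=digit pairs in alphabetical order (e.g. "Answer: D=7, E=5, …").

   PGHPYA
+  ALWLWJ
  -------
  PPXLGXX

Step 1. [P] the sum has 7 digits but both addends have 6; that extra leading digit P is the final carry, namely 1. So P=1.
Step 2. [col 1: A + J ≡ X (mod 10)] column 1 (A + J ≡ X (mod 10), carry-in 0) doesn't pin J yet; pick J=6 and continue ⇒ J=6.
Step 3. [col 1: A + J ≡ X (mod 10)] X=5 is one option consistent with column 1 (A + J ≡ X (mod 10), carry-in 0) — take it. So X=5.
Step 4. [col 1: A + J ≡ X (mod 10)] column 1 reads A+J+carry(0)=X with J=6, X=5; with digits 1,5,6 already taken and all letters distinct, the only value for A is 9, so A=9.
Step 5. [col 2: Y + W ≡ X (mod 10)] W=4 is one option consistent with column 2 (Y + W ≡ X (mod 10), carry-in 1) — take it ⇒ W=4.
Step 6. [col 2: Y + W ≡ X (mod 10)] column 2 reads Y+W+carry(1)=X with W=4, X=5; with digits 1,4,5,6,9 already taken and all letters distinct, the only value for Y is 0, so Y=0.
Step 7. [col 3: P + L ≡ G (mod 10)] column 3 (P + L ≡ G (mod 10), carry-in 0) doesn't pin G yet; pick G=8 and continue. So G=8.
Step 8. [col 3: P + L ≡ G (mod 10)] column 3 reads P+L+carry(0)=G with P=1, G=8; with digits 0,1,4,5,6,8,9 already taken and all letters distinct, the only value for L is 7 ⇒ L=7.
Step 9. [col 4: H + W ≡ L (mod 10)] from column 4 (W=4, L=7, carry-in 0, digits 0,1,4,5,6,7,8,9 already taken and all letters distinct): H must equal 3. So H=3.

Answer: A=9, G=8, H=3, J=6, L=7, P=1, W=4, X=5, Y=0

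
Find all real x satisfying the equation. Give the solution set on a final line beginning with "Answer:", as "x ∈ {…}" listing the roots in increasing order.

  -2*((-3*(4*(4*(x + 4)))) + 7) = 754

Step 1. [-2*((-3*(4*(4*(x + 4)))) + 7) = 754] -2 out front; divide by -2. So div: (-3*(4*(4*(x + 4)))) + 7 = -377.
Step 2. [(-3*(4*(4*(x + 4)))) + 7 = -377] 7 comes off first (subtract 7). So sub: -3*(4*(4*(x + 4))) = -384.
Step 3. [-3*(4*(4*(x + 4))) = -384] LHS = -3·(…); ÷-3 both sides, so div: 4*(4*(x + 4)) = 128.
Step 4. [4*(4*(x + 4)) = 128] 4 out front; divide by 4, so div: 4*(x + 4) = 32.
Step 5. [4*(x + 4) = 32] divide by the outer 4 ⇒ div: x + 4 = 8.
Step 6. [x + 4 = 8] peel the +4: subtract 4 from each side. So sub: x = 4.

Answer: x ∈ {4}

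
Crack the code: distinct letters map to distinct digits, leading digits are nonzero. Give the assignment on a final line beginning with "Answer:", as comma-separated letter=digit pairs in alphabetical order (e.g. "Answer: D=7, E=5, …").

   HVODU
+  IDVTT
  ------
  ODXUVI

Step 1. [O] O is the leading digit of a 6-digit sum of two 5-digit numbers; the final carry is exactly 1, so O=1.
Step 2. [col 1: U + T ≡ I (mod 10)] several values work for U in column 1 (U + T ≡ I (mod 10), carry-in 0); try U=9. So U=9.
Step 3. [col 1: U + T ≡ I (mod 10)] column 1 (U + T ≡ I (mod 10), carry-in 0) doesn't pin T yet; pick T=5 and continue, so T=5.
Step 4. [col 1: U + T ≡ I (mod 10)] column 1: given U=9, T=5, carry-in 0, and digits 1,5,9 already taken and all letters distinct, U+T≡I (mod 10) forces I=4 ⇒ I=4.
Step 5. [col 2: D + T ≡ V (mod 10)] V=8 is one option consistent with column 2 (D + T ≡ V (mod 10), carry-in 1) — take it, so V=8.
Step 6. [col 2: D + T ≡ V (mod 10)] column 2: given T=5, V=8, carry-in 1, and digits 1,4,5,8,9 already taken and all letters distinct, D+T≡V (mod 10) forces D=2, so D=2.
Step 7. [col 4: V + D ≡ X (mod 10)] from column 4 (V=8, D=2, carry-in 0, digits 1,2,4,5,8,9 already taken and all letters distinct): X must equal 0. So X=0.
Step 8. [col 5: H + I ≡ D (mod 10)] in column 5 we have H+I≡D with carry-in 1; given I=4, D=2 and digits 0,1,2,4,5,8,9 already taken and all letters distinct, that pins H to 7 ⇒ H=7.

Answer: D=2, H=7, I=4, O=1, T=5, U=9, V=8, X=0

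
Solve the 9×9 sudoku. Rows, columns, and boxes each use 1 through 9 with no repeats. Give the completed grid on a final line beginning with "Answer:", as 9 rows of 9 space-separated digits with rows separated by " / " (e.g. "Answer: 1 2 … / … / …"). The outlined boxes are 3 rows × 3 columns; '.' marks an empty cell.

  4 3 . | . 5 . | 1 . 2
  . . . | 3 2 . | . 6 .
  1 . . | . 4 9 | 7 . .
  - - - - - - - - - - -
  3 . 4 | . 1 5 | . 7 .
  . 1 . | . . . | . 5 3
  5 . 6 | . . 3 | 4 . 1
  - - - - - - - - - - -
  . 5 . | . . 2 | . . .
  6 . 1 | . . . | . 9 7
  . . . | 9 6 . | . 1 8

Step 1. [r1c3∈{7,8,9}] row 1 places 9 nowhere but r1c3 ⇒ r1c3=9.
Step 2. [r1c8∈{8}] r1c8 has the single candidate 8 ⇒ r1c8=8.
Step 3. [r9c7∈{2,3,5}] r9c7 is the only open cell in row 9 admitting 5 ⇒ r9c7=5.
Step 4. [r6c8∈{2}] r6c8's peers cover all but 2 ⇒ r6c8=2.
Step 5. [r9c3∈{2,3,7}] 3 has one home in row 9: r9c3 ⇒ r9c3=3.
Step 6. [r7c4∈{1,4,7,8}] 1 has one home in row 7: r7c4, so r7c4=1.
Step 7. [r7c1∈{7,8,9}] across row 7, 9 lands solely at r7c1 ⇒ r7c1=9.
Step 8. [r2c7∈{9}] r2c7's peers cover all but 9 ⇒ r2c7=9.
Step 9. [r3c2∈{2,6,8}] in col 2, 6 fits only at r3c2 ⇒ r3c2=6.
Step 10. [r3c4∈{8}] only 8 remains possible at r3c4. So r3c4=8.
Step 11. [r6c4∈{7}] r6c4's peers cover all but 7. So r6c4=7.
Step 12. [r7c5∈{3,7,8}] in col 5, 7 fits only at r7c5. So r7c5=7.
Step 13. [r9c6∈{4}] nothing but 4 survives at r9c6 ⇒ r9c6=4.
Step 14. [r1c4∈{6}] only 6 remains possible at r1c4, so r1c4=6.
Step 15. [r8c6∈{8}] nothing but 8 survives at r8c6, so r8c6=8.
Step 16. [r7c8∈{3,4}] in col 8, 4 fits only at r7c8 ⇒ r7c8=4.
Step 17. [r3c3∈{2,5}] 2 has one home in row 3: r3c3, so r3c3=2.
Step 18. [r2c3∈{5,7,8}] 5 has one home in col 3: r2c3 ⇒ r2c3=5.
Step 19. [r7c7∈{3,6}] in row 7, 3 fits only at r7c7 ⇒ r7c7=3.
Step 20. [r4c9∈{6,9}] 9 has one home in col 9: r4c9 ⇒ r4c9=9.
Step 21. [r5c3∈{7,8}] 7 has one home in col 3: r5c3 ⇒ r5c3=7.
Step 22. [r4c7∈{6,8}] row 4 places 6 nowhere but r4c7, so r4c7=6.
Step 23. [r4c2∈{2,8}] r4c2 is the only open cell in row 4 admitting 8. So r4c2=8.
Step 24. [r2c2∈{7}] r2c2 has the single candidate 7. So r2c2=7.
Step 25. [r6c5∈{8,9}] row 6 places 8 nowhere but r6c5 ⇒ r6c5=8.
Step 26. [r9c2∈{2}] r9c2 is down to just 2. So r9c2=2.
Step 27. [r5c1∈{2}] r5c1 is down to just 2, so r5c1=2.
Step 28. [r3c8∈{3}] r3c8's peers cover all but 3. So r3c8=3.
Step 29. [r3c9∈{5}] only 5 remains possible at r3c9. So r3c9=5.
Step 30. [r5c4∈{4}] r5c4 has the single candidate 4. So r5c4=4.
Step 31. [r4c4∈{2}] only 2 remains possible at r4c4. So r4c4=2.
Step 32. [r7c9∈{6}] r7c9 has the single candidate 6. So r7c9=6.
Step 33. [r9c1∈{7}] only 7 remains possible at r9c1. So r9c1=7.
Step 34. [r5c7∈{8}] only 8 remains possible at r5c7. So r5c7=8.
Step 35. [r7c3∈{8}] r7c3 has the single candidate 8 ⇒ r7c3=8.
Step 36. [r8c4∈{5}] r8c4 is down to just 5. So r8c4=5.
Step 37. [r5c6∈{6}] r5c6 is down to just 6. So r5c6=6.
Step 38. [r8c2∈{4}] r8c2's peers cover all but 4. So r8c2=4.
Step 39. [r1c6∈{7}] nothing but 7 survives at r1c6, so r1c6=7.
Step 40. [r2c9∈{4}] nothing but 4 survives at r2c9 ⇒ r2c9=4.
Step 41. [r8c5∈{3}] r8c5's peers cover all but 3, so r8c5=3.
Step 42. [r8c7∈{2}] r8c7's peers cover all but 2 ⇒ r8c7=2.
Step 43. [r2c1∈{8}] r2c1 has the single candidate 8, so r2c1=8.
Step 44. [r2c6∈{1}] nothing but 1 survives at r2c6 ⇒ r2c6=1.
Step 45. [r6c2∈{9}] nothing but 9 survives at r6c2. So r6c2=9.
Step 46. [r5c5∈{9}] r5c5 has the single candidate 9 ⇒ r5c5=9.

Answer: 4 3 9 6 5 7 1 8 2 / 8 7 5 3 2 1 9 6 4 / 1 6 2 8 4 9 7 3 5 / 3 8 4 2 1 5 6 7 9 / 2 1 7 4 9 6 8 5 3 / 5 9 6 7 8 3 4 2 1 / 9 5 8 1 7 2 3 4 6 / 6 4 1 5 3 8 2 9 7 / 7 2 3 9 6 4 5 1 8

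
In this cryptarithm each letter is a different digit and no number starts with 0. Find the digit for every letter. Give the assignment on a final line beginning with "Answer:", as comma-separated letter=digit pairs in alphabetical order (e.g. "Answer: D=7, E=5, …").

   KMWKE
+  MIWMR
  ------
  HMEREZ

Step 1. [col 1: E + R ≡ Z (mod 10)] column 1 (E + R ≡ Z (mod 10), carry-in 0) doesn't pin Z yet; pick Z=7 and continue ⇒ Z=7.
Step 2. [col 1: E + R ≡ Z (mod 10)] no forcing yet in column 1 (carry-in 0); E=4 is free and consistent — try it. So E=4.
Step 3. [col 1: E + R ≡ Z (mod 10)] column 1 reads E+R+carry(0)=Z with E=4, Z=7; with digits 4,7 already taken and all letters distinct, the only value for R is 3. So R=3.
Step 4. [H] the sum has 6 digits but both addends have 5; that extra leading digit H is the final carry, namely 1, so H=1.
Step 5. [col 2: K + M ≡ E (mod 10)] no forcing yet in column 2 (carry-in 0); K=9 is free and consistent — try it. So K=9.
Step 6. [col 2: K + M ≡ E (mod 10)] column 2: given K=9, E=4, carry-in 0, and digits 1,3,4,7,9 already taken and all letters distinct, K+M≡E (mod 10) forces M=5 ⇒ M=5.
Step 7. [col 3: W + W ≡ R (mod 10)] in column 3 we have W+W≡R with carry-in 1; given R=3 and digits 1,3,4,5,7,9 already taken and all letters distinct, that pins W to 6. So W=6.
Step 8. [col 4: M + I ≡ E (mod 10)] from column 4 (M=5, E=4, carry-in 1, digits 1,3,4,5,6,7,9 already taken and all letters distinct): I must equal 8. So I=8.

Answer: E=4, H=1, I=8, K=9, M=5, R=3, W=6, Z=7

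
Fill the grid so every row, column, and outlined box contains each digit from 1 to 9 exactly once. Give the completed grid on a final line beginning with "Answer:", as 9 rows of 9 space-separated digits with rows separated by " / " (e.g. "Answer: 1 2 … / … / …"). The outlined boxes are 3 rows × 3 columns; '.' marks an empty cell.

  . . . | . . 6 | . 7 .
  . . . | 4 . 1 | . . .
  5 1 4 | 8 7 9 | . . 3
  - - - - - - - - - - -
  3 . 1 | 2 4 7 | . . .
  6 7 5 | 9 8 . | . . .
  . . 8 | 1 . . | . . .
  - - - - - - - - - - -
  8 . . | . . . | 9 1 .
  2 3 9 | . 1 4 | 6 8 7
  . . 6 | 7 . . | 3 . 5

Step 1. [r3c7∈{2}] r3c7's peers cover all but 2 ⇒ r3c7=2.
Step 2. [r6c2∈{2,4,9}] in box 4, 2 fits only at r6c2, so r6c2=2.
Step 3. [r6c5∈{3,5,6}] in box 5, 6 fits only at r6c5 ⇒ r6c5=6.
Step 4. [r4c2∈{9}] r4c2 is down to just 9. So r4c2=9.
Step 5. [r8c4∈{5}] nothing but 5 survives at r8c4, so r8c4=5.
Step 6. [r6c1∈{4}] r6c1 has the single candidate 4. So r6c1=4.
Step 7. [r1c4∈{3}] only 3 remains possible at r1c4, so r1c4=3.
Step 8. [r6c9∈{9}] r6c9 has the single candidate 9. So r6c9=9.
Step 9. [r2c8∈{5,6,9}] in col 8, 9 fits only at r2c8. So r2c8=9.
Step 10. [r5c6∈{3}] nothing but 3 survives at r5c6. So r5c6=3.
Step 11. [r7c6∈{2}] only 2 remains possible at r7c6. So r7c6=2.
Step 12. [r7c9∈{4}] r7c9's peers cover all but 4. So r7c9=4.
Step 13. [r1c7∈{1,4,5,8}] across row 1, 4 lands solely at r1c7 ⇒ r1c7=4.
Step 14. [r2c7∈{5,8}] box 3 places 5 nowhere but r2c7, so r2c7=5.
Step 15. [r3c8∈{6}] only 6 remains possible at r3c8 ⇒ r3c8=6.
Step 16. [r2c9∈{8}] r2c9 has the single candidate 8, so r2c9=8.
Step 17. [r2c5∈{2}] r2c5 has the single candidate 2. So r2c5=2.
Step 18. [r5c9∈{1,2}] 2 has one home in col 9: r5c9 ⇒ r5c9=2.
Step 19. [r2c3∈{3,7}] across row 2, 3 lands solely at r2c3, so r2c3=3.
Step 20. [r6c8∈{3,5}] row 6 places 3 nowhere but r6c8. So r6c8=3.
Step 21. [r4c8∈{5}] r4c8 has the single candidate 5. So r4c8=5.
Step 22. [r4c7∈{8}] r4c7 has the single candidate 8 ⇒ r4c7=8.
Step 23. [r7c4∈{6}] r7c4 has the single candidate 6, so r7c4=6.
Step 24. [r1c5∈{5}] r1c5 is down to just 5. So r1c5=5.
Step 25. [r9c5∈{9}] r9c5's peers cover all but 9 ⇒ r9c5=9.
Step 26. [r2c1∈{7}] r2c1's peers cover all but 7, so r2c1=7.
Step 27. [r6c7∈{7}] r6c7 has the single candidate 7 ⇒ r6c7=7.
Step 28. [r6c6∈{5}] r6c6's peers cover all but 5 ⇒ r6c6=5.
Step 29. [r9c6∈{8}] only 8 remains possible at r9c6, so r9c6=8.
Step 30. [r1c2∈{8}] only 8 remains possible at r1c2, so r1c2=8.
Step 31. [r2c2∈{6}] r2c2 has the single candidate 6, so r2c2=6.
Step 32. [r7c3∈{7}] nothing but 7 survives at r7c3, so r7c3=7.
Step 33. [r7c5∈{3}] r7c5's peers cover all but 3, so r7c5=3.
Step 34. [r1c9∈{1}] r1c9's peers cover all but 1. So r1c9=1.
Step 35. [r5c8∈{4}] only 4 remains possible at r5c8. So r5c8=4.
Step 36. [r5c7∈{1}] r5c7's peers cover all but 1. So r5c7=1.
Step 37. [r7c2∈{5}] only 5 remains possible at r7c2, so r7c2=5.
Step 38. [r9c8∈{2}] only 2 remains possible at r9c8, so r9c8=2.
Step 39. [r1c1∈{9}] nothing but 9 survives at r1c1, so r1c1=9.
Step 40. [r9c2∈{4}] r9c2 is down to just 4. So r9c2=4.
Step 41. [r4c9∈{6}] r4c9's peers cover all but 6 ⇒ r4c9=6.
Step 42. [r1c3∈{2}] r1c3 has the single candidate 2 ⇒ r1c3=2.
Step 43. [r9c1∈{1}] r9c1's peers cover all but 1, so r9c1=1.

Answer: 9 8 2 3 5 6 4 7 1 / 7 6 3 4 2 1 5 9 8 / 5 1 4 8 7 9 2 6 3 / 3 9 1 2 4 7 8 5 6 / 6 7 5 9 8 3 1 4 2 / 4 2 8 1 6 5 7 3 9 / 8 5 7 6 3 2 9 1 4 / 2 3 9 5 1 4 6 8 7 / 1 4 6 7 9 8 3 2 5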